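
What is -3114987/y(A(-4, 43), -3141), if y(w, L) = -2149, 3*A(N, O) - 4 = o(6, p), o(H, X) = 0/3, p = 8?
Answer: 3114987/2149 ≈ 1449.5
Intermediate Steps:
o(H, X) = 0 (o(H, X) = 0*(⅓) = 0)
A(N, O) = 4/3 (A(N, O) = 4/3 + (⅓)*0 = 4/3 + 0 = 4/3)
-3114987/y(A(-4, 43), -3141) = -3114987/(-2149) = -3114987*(-1/2149) = 3114987/2149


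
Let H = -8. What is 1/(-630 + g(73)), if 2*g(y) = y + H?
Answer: -2/1195 ≈ -0.0016736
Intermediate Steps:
g(y) = -4 + y/2 (g(y) = (y - 8)/2 = (-8 + y)/2 = -4 + y/2)
1/(-630 + g(73)) = 1/(-630 + (-4 + (½)*73)) = 1/(-630 + (-4 + 73/2)) = 1/(-630 + 65/2) = 1/(-1195/2) = -2/1195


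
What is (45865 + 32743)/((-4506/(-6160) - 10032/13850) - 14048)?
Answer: -335326006400/59925927851 ≈ -5.5957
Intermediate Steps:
(45865 + 32743)/((-4506/(-6160) - 10032/13850) - 14048) = 78608/((-4506*(-1/6160) - 10032*1/13850) - 14048) = 78608/((2253/3080 - 5016/6925) - 14048) = 78608/(30549/4265800 - 14048) = 78608/(-59925927851/4265800) = 78608*(-4265800/59925927851) = -335326006400/59925927851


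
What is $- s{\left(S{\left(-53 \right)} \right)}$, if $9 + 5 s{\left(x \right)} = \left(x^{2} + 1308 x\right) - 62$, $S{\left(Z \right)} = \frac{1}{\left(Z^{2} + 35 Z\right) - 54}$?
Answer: $\frac{56332799}{4050000} \approx 13.909$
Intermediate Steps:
$S{\left(Z \right)} = \frac{1}{-54 + Z^{2} + 35 Z}$
$s{\left(x \right)} = - \frac{71}{5} + \frac{x^{2}}{5} + \frac{1308 x}{5}$ ($s{\left(x \right)} = - \frac{9}{5} + \frac{\left(x^{2} + 1308 x\right) - 62}{5} = - \frac{9}{5} + \frac{-62 + x^{2} + 1308 x}{5} = - \frac{9}{5} + \left(- \frac{62}{5} + \frac{x^{2}}{5} + \frac{1308 x}{5}\right) = - \frac{71}{5} + \frac{x^{2}}{5} + \frac{1308 x}{5}$)
$- s{\left(S{\left(-53 \right)} \right)} = - (- \frac{71}{5} + \frac{\left(\frac{1}{-54 + \left(-53\right)^{2} + 35 \left(-53\right)}\right)^{2}}{5} + \frac{1308}{5 \left(-54 + \left(-53\right)^{2} + 35 \left(-53\right)\right)}) = - (- \frac{71}{5} + \frac{\left(\frac{1}{-54 + 2809 - 1855}\right)^{2}}{5} + \frac{1308}{5 \left(-54 + 2809 - 1855\right)}) = - (- \frac{71}{5} + \frac{\left(\frac{1}{900}\right)^{2}}{5} + \frac{1308}{5 \cdot 900}) = - (- \frac{71}{5} + \frac{1}{5 \cdot 810000} + \frac{1308}{5} \cdot \frac{1}{900}) = - (- \frac{71}{5} + \frac{1}{5} \cdot \frac{1}{810000} + \frac{109}{375}) = - (- \frac{71}{5} + \frac{1}{4050000} + \frac{109}{375}) = \left(-1\right) \left(- \frac{56332799}{4050000}\right) = \frac{56332799}{4050000}$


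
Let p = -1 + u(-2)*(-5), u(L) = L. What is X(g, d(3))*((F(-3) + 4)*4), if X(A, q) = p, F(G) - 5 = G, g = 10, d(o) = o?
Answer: 216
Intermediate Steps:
F(G) = 5 + G
p = 9 (p = -1 - 2*(-5) = -1 + 10 = 9)
X(A, q) = 9
X(g, d(3))*((F(-3) + 4)*4) = 9*(((5 - 3) + 4)*4) = 9*((2 + 4)*4) = 9*(6*4) = 9*24 = 216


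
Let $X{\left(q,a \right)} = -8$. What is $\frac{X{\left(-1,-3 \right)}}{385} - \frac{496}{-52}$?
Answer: $\frac{47636}{5005} \approx 9.5177$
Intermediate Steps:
$\frac{X{\left(-1,-3 \right)}}{385} - \frac{496}{-52} = - \frac{8}{385} - \frac{496}{-52} = \left(-8\right) \frac{1}{385} - - \frac{124}{13} = - \frac{8}{385} + \frac{124}{13} = \frac{47636}{5005}$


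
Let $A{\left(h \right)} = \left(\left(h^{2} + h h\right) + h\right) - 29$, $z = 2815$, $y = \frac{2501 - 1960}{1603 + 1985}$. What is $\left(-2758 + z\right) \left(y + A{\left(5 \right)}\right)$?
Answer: $\frac{1782751}{1196} \approx 1490.6$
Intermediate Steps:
$y = \frac{541}{3588} \approx 0.15078$
$A{\left(h \right)} = -29 + h + 2 h^{2}$ ($A{\left(h \right)} = \left(\left(h^{2} + h^{2}\right) + h\right) - 29 = \left(2 h^{2} + h\right) - 29 = \left(h + 2 h^{2}\right) - 29 = -29 + h + 2 h^{2}$)
$\left(-2758 + z\right) \left(y + A{\left(5 \right)}\right) = \left(-2758 + 2815\right) \left(\frac{541}{3588} + \left(-29 + 5 + 2 \cdot 5^{2}\right)\right) = 57 \left(\frac{541}{3588} + \left(-29 + 5 + 2 \cdot 25\right)\right) = 57 \left(\frac{541}{3588} + \left(-29 + 5 + 50\right)\right) = 57 \left(\frac{541}{3588} + 26\right) = 57 \cdot \frac{93829}{3588} = \frac{1782751}{1196}$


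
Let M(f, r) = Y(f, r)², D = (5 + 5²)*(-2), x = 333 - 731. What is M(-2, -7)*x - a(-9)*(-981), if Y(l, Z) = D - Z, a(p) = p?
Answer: -1126811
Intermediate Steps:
x = -398
D = -60 (D = (5 + 25)*(-2) = 30*(-2) = -60)
Y(l, Z) = -60 - Z
M(f, r) = (-60 - r)²
M(-2, -7)*x - a(-9)*(-981) = (60 - 7)²*(-398) - (-9)*(-981) = 53²*(-398) - 1*8829 = 2809*(-398) - 8829 = -1117982 - 8829 = -1126811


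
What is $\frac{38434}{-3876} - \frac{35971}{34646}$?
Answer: $- \frac{10816235}{987411} \approx -10.954$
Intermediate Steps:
$\frac{38434}{-3876} - \frac{35971}{34646} = 38434 \left(- \frac{1}{3876}\right) - \frac{35971}{34646} = - \frac{19217}{1938} - \frac{35971}{34646} = - \frac{10816235}{987411}$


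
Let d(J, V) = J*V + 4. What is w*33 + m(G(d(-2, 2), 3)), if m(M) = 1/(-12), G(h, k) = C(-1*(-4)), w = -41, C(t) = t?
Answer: -16237/12 ≈ -1353.1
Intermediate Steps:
d(J, V) = 4 + J*V
G(h, k) = 4 (G(h, k) = -1*(-4) = 4)
m(M) = -1/12
w*33 + m(G(d(-2, 2), 3)) = -41*33 - 1/12 = -1353 - 1/12 = -16237/12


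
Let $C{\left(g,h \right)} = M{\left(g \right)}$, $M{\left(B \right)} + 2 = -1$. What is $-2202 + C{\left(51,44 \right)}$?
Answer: $-2205$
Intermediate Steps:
$M{\left(B \right)} = -3$ ($M{\left(B \right)} = -2 - 1 = -3$)
$C{\left(g,h \right)} = -3$
$-2202 + C{\left(51,44 \right)} = -2202 - 3 = -2205$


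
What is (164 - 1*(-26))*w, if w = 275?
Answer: 52250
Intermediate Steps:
(164 - 1*(-26))*w = (164 - 1*(-26))*275 = (164 + 26)*275 = 190*275 = 52250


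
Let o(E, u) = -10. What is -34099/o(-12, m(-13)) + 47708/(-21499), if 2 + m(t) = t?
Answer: 732617321/214990 ≈ 3407.7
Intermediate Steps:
m(t) = -2 + t
-34099/o(-12, m(-13)) + 47708/(-21499) = -34099/(-10) + 47708/(-21499) = -34099*(-1/10) + 47708*(-1/21499) = 34099/10 - 47708/21499 = 732617321/214990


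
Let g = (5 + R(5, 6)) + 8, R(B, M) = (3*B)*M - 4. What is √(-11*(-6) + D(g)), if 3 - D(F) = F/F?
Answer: 2*√17 ≈ 8.2462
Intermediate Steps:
R(B, M) = -4 + 3*B*M (R(B, M) = 3*B*M - 4 = -4 + 3*B*M)
g = 99 (g = (5 + (-4 + 3*5*6)) + 8 = (5 + (-4 + 90)) + 8 = (5 + 86) + 8 = 91 + 8 = 99)
D(F) = 2 (D(F) = 3 - F/F = 3 - 1*1 = 3 - 1 = 2)
√(-11*(-6) + D(g)) = √(-11*(-6) + 2) = √(66 + 2) = √68 = 2*√17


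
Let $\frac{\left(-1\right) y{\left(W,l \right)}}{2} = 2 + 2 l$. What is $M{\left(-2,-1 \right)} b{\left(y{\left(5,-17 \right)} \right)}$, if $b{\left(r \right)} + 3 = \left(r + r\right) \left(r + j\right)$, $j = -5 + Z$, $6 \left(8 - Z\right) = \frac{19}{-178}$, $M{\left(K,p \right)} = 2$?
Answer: $\frac{4579198}{267} \approx 17151.0$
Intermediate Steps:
$y{\left(W,l \right)} = -4 - 4 l$ ($y{\left(W,l \right)} = - 2 \left(2 + 2 l\right) = -4 - 4 l$)
$Z = \frac{8563}{1068}$ ($Z = 8 - \frac{19 \frac{1}{-178}}{6} = 8 - \frac{19 \left(- \frac{1}{178}\right)}{6} = 8 - - \frac{19}{1068} = 8 + \frac{19}{1068} = \frac{8563}{1068} \approx 8.0178$)
$j = \frac{3223}{1068}$ ($j = -5 + \frac{8563}{1068} = \frac{3223}{1068} \approx 3.0178$)
$b{\left(r \right)} = -3 + 2 r \left(\frac{3223}{1068} + r\right)$ ($b{\left(r \right)} = -3 + \left(r + r\right) \left(r + \frac{3223}{1068}\right) = -3 + 2 r \left(\frac{3223}{1068} + r\right)$)
$M{\left(-2,-1 \right)} b{\left(y{\left(5,-17 \right)} \right)} = 2 \left(-3 + 2 \left(-4 - -68\right)^{2} + \frac{3223 \left(-4 - -68\right)}{534}\right) = 2 \left(-3 + 2 \left(-4 + 68\right)^{2} + \frac{3223 \left(-4 + 68\right)}{534}\right) = 2 \left(-3 + 2 \cdot 64^{2} + \frac{3223}{534} \cdot 64\right) = 2 \left(-3 + 2 \cdot 4096 + \frac{103136}{267}\right) = 2 \left(-3 + 8192 + \frac{103136}{267}\right) = 2 \cdot \frac{2289599}{267} = \frac{4579198}{267}$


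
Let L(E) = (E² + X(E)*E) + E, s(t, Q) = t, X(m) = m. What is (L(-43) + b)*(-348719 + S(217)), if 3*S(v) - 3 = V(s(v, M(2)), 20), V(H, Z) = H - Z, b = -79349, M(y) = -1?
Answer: 79172669158/3 ≈ 2.6391e+10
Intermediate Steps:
S(v) = -17/3 + v/3 (S(v) = 1 + (v - 1*20)/3 = 1 + (v - 20)/3 = 1 + (-20 + v)/3 = 1 + (-20/3 + v/3) = -17/3 + v/3)
L(E) = E + 2*E² (L(E) = (E² + E*E) + E = (E² + E²) + E = 2*E² + E = E + 2*E²)
(L(-43) + b)*(-348719 + S(217)) = (-43*(1 + 2*(-43)) - 79349)*(-348719 + (-17/3 + (⅓)*217)) = (-43*(1 - 86) - 79349)*(-348719 + (-17/3 + 217/3)) = (-43*(-85) - 79349)*(-348719 + 200/3) = (3655 - 79349)*(-1045957/3) = -75694*(-1045957/3) = 79172669158/3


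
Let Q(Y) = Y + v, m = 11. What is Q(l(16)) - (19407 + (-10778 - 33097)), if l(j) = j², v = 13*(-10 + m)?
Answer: 24737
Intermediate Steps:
v = 13 (v = 13*(-10 + 11) = 13*1 = 13)
Q(Y) = 13 + Y (Q(Y) = Y + 13 = 13 + Y)
Q(l(16)) - (19407 + (-10778 - 33097)) = (13 + 16²) - (19407 + (-10778 - 33097)) = (13 + 256) - (19407 - 43875) = 269 - 1*(-24468) = 269 + 24468 = 24737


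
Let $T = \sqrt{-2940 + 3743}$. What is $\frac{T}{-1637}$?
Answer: $- \frac{\sqrt{803}}{1637} \approx -0.01731$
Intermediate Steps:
$T = \sqrt{803} \approx 28.337$
$\frac{T}{-1637} = \frac{\sqrt{803}}{-1637} = \sqrt{803} \left(- \frac{1}{1637}\right) = - \frac{\sqrt{803}}{1637}$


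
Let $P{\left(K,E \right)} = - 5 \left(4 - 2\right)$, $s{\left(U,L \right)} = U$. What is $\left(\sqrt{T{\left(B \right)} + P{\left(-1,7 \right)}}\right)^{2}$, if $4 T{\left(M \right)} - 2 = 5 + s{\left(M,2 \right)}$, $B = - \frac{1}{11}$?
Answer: $- \frac{91}{11} \approx -8.2727$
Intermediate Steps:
$P{\left(K,E \right)} = -10$ ($P{\left(K,E \right)} = \left(-5\right) 2 = -10$)
$B = - \frac{1}{11}$ ($B = \left(-1\right) \frac{1}{11} = - \frac{1}{11} \approx -0.090909$)
$T{\left(M \right)} = \frac{7}{4} + \frac{M}{4}$ ($T{\left(M \right)} = \frac{1}{2} + \frac{5 + M}{4} = \frac{1}{2} + \left(\frac{5}{4} + \frac{M}{4}\right) = \frac{7}{4} + \frac{M}{4}$)
$\left(\sqrt{T{\left(B \right)} + P{\left(-1,7 \right)}}\right)^{2} = \left(\sqrt{\left(\frac{7}{4} + \frac{1}{4} \left(- \frac{1}{11}\right)\right) - 10}\right)^{2} = \left(\sqrt{\left(\frac{7}{4} - \frac{1}{44}\right) - 10}\right)^{2} = \left(\sqrt{\frac{19}{11} - 10}\right)^{2} = \left(\sqrt{- \frac{91}{11}}\right)^{2} = \left(\frac{i \sqrt{1001}}{11}\right)^{2} = - \frac{91}{11}$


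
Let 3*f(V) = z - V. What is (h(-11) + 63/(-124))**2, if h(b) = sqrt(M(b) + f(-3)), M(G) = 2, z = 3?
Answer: 34225/15376 ≈ 2.2259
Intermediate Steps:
f(V) = 1 - V/3 (f(V) = (3 - V)/3 = 1 - V/3)
h(b) = 2 (h(b) = sqrt(2 + (1 - 1/3*(-3))) = sqrt(2 + (1 + 1)) = sqrt(2 + 2) = sqrt(4) = 2)
(h(-11) + 63/(-124))**2 = (2 + 63/(-124))**2 = (2 + 63*(-1/124))**2 = (2 - 63/124)**2 = (185/124)**2 = 34225/15376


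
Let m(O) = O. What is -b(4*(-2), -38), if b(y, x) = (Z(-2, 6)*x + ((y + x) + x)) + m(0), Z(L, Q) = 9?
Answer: 426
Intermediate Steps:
b(y, x) = y + 11*x (b(y, x) = (9*x + ((y + x) + x)) + 0 = (9*x + ((x + y) + x)) + 0 = (9*x + (y + 2*x)) + 0 = (y + 11*x) + 0 = y + 11*x)
-b(4*(-2), -38) = -(4*(-2) + 11*(-38)) = -(-8 - 418) = -1*(-426) = 426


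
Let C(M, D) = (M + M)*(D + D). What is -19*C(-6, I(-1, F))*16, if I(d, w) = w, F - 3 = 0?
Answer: 21888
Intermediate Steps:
F = 3 (F = 3 + 0 = 3)
C(M, D) = 4*D*M (C(M, D) = (2*M)*(2*D) = 4*D*M)
-19*C(-6, I(-1, F))*16 = -76*3*(-6)*16 = -19*(-72)*16 = 1368*16 = 21888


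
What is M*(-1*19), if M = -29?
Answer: 551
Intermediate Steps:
M*(-1*19) = -(-29)*19 = -29*(-19) = 551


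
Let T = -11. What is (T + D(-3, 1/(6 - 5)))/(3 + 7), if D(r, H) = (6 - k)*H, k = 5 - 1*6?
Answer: -2/5 ≈ -0.40000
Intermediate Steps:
k = -1 (k = 5 - 6 = -1)
D(r, H) = 7*H (D(r, H) = (6 - 1*(-1))*H = (6 + 1)*H = 7*H)
(T + D(-3, 1/(6 - 5)))/(3 + 7) = (-11 + 7/(6 - 5))/(3 + 7) = (-11 + 7/1)/10 = (-11 + 7*1)/10 = (-11 + 7)/10 = (1/10)*(-4) = -2/5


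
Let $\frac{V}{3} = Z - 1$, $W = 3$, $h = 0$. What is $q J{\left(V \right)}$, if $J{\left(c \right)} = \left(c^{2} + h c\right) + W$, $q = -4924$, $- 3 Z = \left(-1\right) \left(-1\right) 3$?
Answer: $-192036$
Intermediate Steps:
$Z = -1$ ($Z = - \frac{\left(-1\right) \left(-1\right) 3}{3} = - \frac{1 \cdot 3}{3} = \left(- \frac{1}{3}\right) 3 = -1$)
$V = -6$ ($V = 3 \left(-1 - 1\right) = 3 \left(-2\right) = -6$)
$J{\left(c \right)} = 3 + c^{2}$ ($J{\left(c \right)} = \left(c^{2} + 0 c\right) + 3 = \left(c^{2} + 0\right) + 3 = c^{2} + 3 = 3 + c^{2}$)
$q J{\left(V \right)} = - 4924 \left(3 + \left(-6\right)^{2}\right) = - 4924 \left(3 + 36\right) = \left(-4924\right) 39 = -192036$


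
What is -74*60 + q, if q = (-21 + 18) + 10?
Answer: -4433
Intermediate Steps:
q = 7 (q = -3 + 10 = 7)
-74*60 + q = -74*60 + 7 = -4440 + 7 = -4433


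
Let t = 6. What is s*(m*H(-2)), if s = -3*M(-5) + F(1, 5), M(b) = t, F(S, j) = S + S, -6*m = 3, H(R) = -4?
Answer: -32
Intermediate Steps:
m = -1/2 (m = -1/6*3 = -1/2 ≈ -0.50000)
F(S, j) = 2*S
M(b) = 6
s = -16 (s = -3*6 + 2*1 = -18 + 2 = -16)
s*(m*H(-2)) = -(-8)*(-4) = -16*2 = -32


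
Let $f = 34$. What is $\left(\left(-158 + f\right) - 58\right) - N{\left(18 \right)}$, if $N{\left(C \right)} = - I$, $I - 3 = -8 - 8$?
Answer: $-195$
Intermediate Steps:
$I = -13$ ($I = 3 - 16 = -13$)
$N{\left(C \right)} = 13$ ($N{\left(C \right)} = \left(-1\right) \left(-13\right) = 13$)
$\left(\left(-158 + f\right) - 58\right) - N{\left(18 \right)} = \left(\left(-158 + 34\right) - 58\right) - 13 = \left(-124 - 58\right) - 13 = -182 - 13 = -195$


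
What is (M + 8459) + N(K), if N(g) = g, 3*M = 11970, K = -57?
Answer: 12392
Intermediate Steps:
M = 3990 (M = (1/3)*11970 = 3990)
(M + 8459) + N(K) = (3990 + 8459) - 57 = 12449 - 57 = 12392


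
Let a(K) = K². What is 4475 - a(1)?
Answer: 4474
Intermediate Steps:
4475 - a(1) = 4475 - 1*1² = 4475 - 1*1 = 4475 - 1 = 4474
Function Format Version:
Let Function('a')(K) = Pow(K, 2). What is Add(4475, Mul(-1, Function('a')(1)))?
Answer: 4474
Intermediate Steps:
Add(4475, Mul(-1, Function('a')(1))) = Add(4475, Mul(-1, Pow(1, 2))) = Add(4475, Mul(-1, 1)) = Add(4475, -1) = 4474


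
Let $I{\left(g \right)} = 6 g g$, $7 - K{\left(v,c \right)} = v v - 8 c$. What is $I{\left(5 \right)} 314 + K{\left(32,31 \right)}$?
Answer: $46331$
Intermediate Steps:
$K{\left(v,c \right)} = 7 - v^{2} + 8 c$ ($K{\left(v,c \right)} = 7 - \left(v v - 8 c\right) = 7 - \left(v^{2} - 8 c\right) = 7 + \left(- v^{2} + 8 c\right) = 7 - v^{2} + 8 c$)
$I{\left(g \right)} = 6 g^{2}$
$I{\left(5 \right)} 314 + K{\left(32,31 \right)} = 6 \cdot 5^{2} \cdot 314 + \left(7 - 32^{2} + 8 \cdot 31\right) = 6 \cdot 25 \cdot 314 + \left(7 - 1024 + 248\right) = 150 \cdot 314 + \left(7 - 1024 + 248\right) = 47100 - 769 = 46331$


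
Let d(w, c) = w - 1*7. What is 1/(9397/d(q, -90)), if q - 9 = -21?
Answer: -19/9397 ≈ -0.0020219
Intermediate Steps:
q = -12 (q = 9 - 21 = -12)
d(w, c) = -7 + w (d(w, c) = w - 7 = -7 + w)
1/(9397/d(q, -90)) = 1/(9397/(-7 - 12)) = 1/(9397/(-19)) = 1/(9397*(-1/19)) = 1/(-9397/19) = -19/9397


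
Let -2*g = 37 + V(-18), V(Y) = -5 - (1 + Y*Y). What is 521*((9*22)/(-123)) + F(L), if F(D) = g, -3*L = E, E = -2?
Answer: -56759/82 ≈ -692.18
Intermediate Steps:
L = 2/3 (L = -1/3*(-2) = 2/3 ≈ 0.66667)
V(Y) = -6 - Y**2 (V(Y) = -5 - (1 + Y**2) = -5 + (-1 - Y**2) = -6 - Y**2)
g = 293/2 (g = -(37 + (-6 - 1*(-18)**2))/2 = -(37 + (-6 - 1*324))/2 = -(37 + (-6 - 324))/2 = -(37 - 330)/2 = -1/2*(-293) = 293/2 ≈ 146.50)
F(D) = 293/2
521*((9*22)/(-123)) + F(L) = 521*((9*22)/(-123)) + 293/2 = 521*(198*(-1/123)) + 293/2 = 521*(-66/41) + 293/2 = -34386/41 + 293/2 = -56759/82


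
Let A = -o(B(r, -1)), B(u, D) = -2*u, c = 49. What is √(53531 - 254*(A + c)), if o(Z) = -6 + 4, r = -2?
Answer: √40577 ≈ 201.44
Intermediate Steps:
o(Z) = -2
A = 2 (A = -1*(-2) = 2)
√(53531 - 254*(A + c)) = √(53531 - 254*(2 + 49)) = √(53531 - 254*51) = √(53531 - 12954) = √40577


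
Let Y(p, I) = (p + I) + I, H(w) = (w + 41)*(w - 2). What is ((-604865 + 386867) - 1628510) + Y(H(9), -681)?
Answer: -1847520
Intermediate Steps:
H(w) = (-2 + w)*(41 + w) (H(w) = (41 + w)*(-2 + w) = (-2 + w)*(41 + w))
Y(p, I) = p + 2*I (Y(p, I) = (I + p) + I = p + 2*I)
((-604865 + 386867) - 1628510) + Y(H(9), -681) = ((-604865 + 386867) - 1628510) + ((-82 + 9² + 39*9) + 2*(-681)) = (-217998 - 1628510) + ((-82 + 81 + 351) - 1362) = -1846508 + (350 - 1362) = -1846508 - 1012 = -1847520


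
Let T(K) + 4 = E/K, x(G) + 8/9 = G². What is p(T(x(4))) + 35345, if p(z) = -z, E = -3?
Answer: 4807491/136 ≈ 35349.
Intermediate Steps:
x(G) = -8/9 + G²
T(K) = -4 - 3/K
p(T(x(4))) + 35345 = -(-4 - 3/(-8/9 + 4²)) + 35345 = -(-4 - 3/(-8/9 + 16)) + 35345 = -(-4 - 3/136/9) + 35345 = -(-4 - 3*9/136) + 35345 = -(-4 - 27/136) + 35345 = -1*(-571/136) + 35345 = 571/136 + 35345 = 4807491/136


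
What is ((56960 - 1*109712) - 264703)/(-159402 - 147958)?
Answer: 63491/61472 ≈ 1.0328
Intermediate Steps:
((56960 - 1*109712) - 264703)/(-159402 - 147958) = ((56960 - 109712) - 264703)/(-307360) = (-52752 - 264703)*(-1/307360) = -317455*(-1/307360) = 63491/61472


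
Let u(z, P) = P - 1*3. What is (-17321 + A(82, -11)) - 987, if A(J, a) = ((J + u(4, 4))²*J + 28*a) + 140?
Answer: 546422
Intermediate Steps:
u(z, P) = -3 + P (u(z, P) = P - 3 = -3 + P)
A(J, a) = 140 + 28*a + J*(1 + J)² (A(J, a) = ((J + (-3 + 4))²*J + 28*a) + 140 = ((J + 1)²*J + 28*a) + 140 = ((1 + J)²*J + 28*a) + 140 = (J*(1 + J)² + 28*a) + 140 = (28*a + J*(1 + J)²) + 140 = 140 + 28*a + J*(1 + J)²)
(-17321 + A(82, -11)) - 987 = (-17321 + (140 + 28*(-11) + 82*(1 + 82)²)) - 987 = (-17321 + (140 - 308 + 82*83²)) - 987 = (-17321 + (140 - 308 + 82*6889)) - 987 = (-17321 + (140 - 308 + 564898)) - 987 = (-17321 + 564730) - 987 = 547409 - 987 = 546422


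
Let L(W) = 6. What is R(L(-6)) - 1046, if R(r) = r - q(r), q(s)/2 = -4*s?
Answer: -992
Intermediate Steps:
q(s) = -8*s (q(s) = 2*(-4*s) = -8*s)
R(r) = 9*r (R(r) = r - (-8)*r = r + 8*r = 9*r)
R(L(-6)) - 1046 = 9*6 - 1046 = 54 - 1046 = -992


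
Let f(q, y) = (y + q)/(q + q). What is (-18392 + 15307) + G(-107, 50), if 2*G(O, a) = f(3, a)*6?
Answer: -6117/2 ≈ -3058.5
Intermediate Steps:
f(q, y) = (q + y)/(2*q) (f(q, y) = (q + y)/((2*q)) = (q + y)*(1/(2*q)) = (q + y)/(2*q))
G(O, a) = 3/2 + a/2 (G(O, a) = (((½)*(3 + a)/3)*6)/2 = (((½)*(⅓)*(3 + a))*6)/2 = ((½ + a/6)*6)/2 = (3 + a)/2 = 3/2 + a/2)
(-18392 + 15307) + G(-107, 50) = (-18392 + 15307) + (3/2 + (½)*50) = -3085 + (3/2 + 25) = -3085 + 53/2 = -6117/2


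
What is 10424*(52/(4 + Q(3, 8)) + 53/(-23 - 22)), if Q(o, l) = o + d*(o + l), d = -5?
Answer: -1060642/45 ≈ -23570.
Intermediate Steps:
Q(o, l) = -5*l - 4*o (Q(o, l) = o - 5*(o + l) = o - 5*(l + o) = o + (-5*l - 5*o) = -5*l - 4*o)
10424*(52/(4 + Q(3, 8)) + 53/(-23 - 22)) = 10424*(52/(4 + (-5*8 - 4*3)) + 53/(-23 - 22)) = 10424*(52/(4 + (-40 - 12)) + 53/(-45)) = 10424*(52/(4 - 52) + 53*(-1/45)) = 10424*(52/(-48) - 53/45) = 10424*(52*(-1/48) - 53/45) = 10424*(-13/12 - 53/45) = 10424*(-407/180) = -1060642/45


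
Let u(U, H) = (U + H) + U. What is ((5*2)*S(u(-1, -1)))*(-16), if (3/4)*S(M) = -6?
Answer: 1280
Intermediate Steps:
u(U, H) = H + 2*U (u(U, H) = (H + U) + U = H + 2*U)
S(M) = -8 (S(M) = (4/3)*(-6) = -8)
((5*2)*S(u(-1, -1)))*(-16) = ((5*2)*(-8))*(-16) = (10*(-8))*(-16) = -80*(-16) = 1280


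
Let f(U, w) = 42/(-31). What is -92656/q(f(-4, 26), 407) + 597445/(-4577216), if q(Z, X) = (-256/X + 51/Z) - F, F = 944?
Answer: 2413215092712483/25618609293760 ≈ 94.198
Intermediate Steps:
f(U, w) = -42/31 (f(U, w) = 42*(-1/31) = -42/31)
q(Z, X) = -944 - 256/X + 51/Z (q(Z, X) = (-256/X + 51/Z) - 1*944 = (-256/X + 51/Z) - 944 = -944 - 256/X + 51/Z)
-92656/q(f(-4, 26), 407) + 597445/(-4577216) = -92656/(-944 - 256/407 + 51/(-42/31)) + 597445/(-4577216) = -92656/(-944 - 256*1/407 + 51*(-31/42)) + 597445*(-1/4577216) = -92656/(-944 - 256/407 - 527/14) - 597445/4577216 = -92656/(-5596985/5698) - 597445/4577216 = -92656*(-5698/5596985) - 597445/4577216 = 527953888/5596985 - 597445/4577216 = 2413215092712483/25618609293760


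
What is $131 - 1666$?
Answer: $-1535$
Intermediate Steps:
$131 - 1666 = -1535$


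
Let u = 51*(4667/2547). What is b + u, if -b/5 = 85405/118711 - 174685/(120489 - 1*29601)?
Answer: 43385638557787/436200245592 ≈ 99.463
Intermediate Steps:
u = 79339/849 (u = 51*(4667*(1/2547)) = 51*(4667/2547) = 79339/849 ≈ 93.450)
b = 9267672425/1541343624 (b = -5*(85405/118711 - 174685/(120489 - 1*29601)) = -5*(85405*(1/118711) - 174685/(120489 - 29601)) = -5*(85405/118711 - 174685/90888) = -5*(85405/118711 - 174685*1/90888) = -5*(85405/118711 - 24955/12984) = -5*(-1853534485/1541343624) = 9267672425/1541343624 ≈ 6.0127)
b + u = 9267672425/1541343624 + 79339/849 = 43385638557787/436200245592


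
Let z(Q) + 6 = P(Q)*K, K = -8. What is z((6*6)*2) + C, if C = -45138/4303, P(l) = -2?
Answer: -2108/4303 ≈ -0.48989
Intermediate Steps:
z(Q) = 10 (z(Q) = -6 - 2*(-8) = -6 + 16 = 10)
C = -45138/4303 (C = -45138*1/4303 = -45138/4303 ≈ -10.490)
z((6*6)*2) + C = 10 - 45138/4303 = -2108/4303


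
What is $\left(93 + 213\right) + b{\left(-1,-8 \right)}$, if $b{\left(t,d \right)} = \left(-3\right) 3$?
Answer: $297$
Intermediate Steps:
$b{\left(t,d \right)} = -9$
$\left(93 + 213\right) + b{\left(-1,-8 \right)} = \left(93 + 213\right) - 9 = 306 - 9 = 297$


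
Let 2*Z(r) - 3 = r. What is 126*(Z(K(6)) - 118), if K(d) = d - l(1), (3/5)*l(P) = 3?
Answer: -14616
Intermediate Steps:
l(P) = 5 (l(P) = (5/3)*3 = 5)
K(d) = -5 + d (K(d) = d - 1*5 = d - 5 = -5 + d)
Z(r) = 3/2 + r/2
126*(Z(K(6)) - 118) = 126*((3/2 + (-5 + 6)/2) - 118) = 126*((3/2 + (½)*1) - 118) = 126*((3/2 + ½) - 118) = 126*(2 - 118) = 126*(-116) = -14616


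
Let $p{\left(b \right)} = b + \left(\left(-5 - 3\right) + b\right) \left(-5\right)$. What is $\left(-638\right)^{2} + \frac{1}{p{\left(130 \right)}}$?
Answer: $\frac{195381119}{480} \approx 4.0704 \cdot 10^{5}$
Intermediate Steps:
$p{\left(b \right)} = 40 - 4 b$ ($p{\left(b \right)} = b + \left(-8 + b\right) \left(-5\right) = b - \left(-40 + 5 b\right) = 40 - 4 b$)
$\left(-638\right)^{2} + \frac{1}{p{\left(130 \right)}} = \left(-638\right)^{2} + \frac{1}{40 - 520} = 407044 + \frac{1}{40 - 520} = 407044 + \frac{1}{-480} = 407044 - \frac{1}{480} = \frac{195381119}{480}$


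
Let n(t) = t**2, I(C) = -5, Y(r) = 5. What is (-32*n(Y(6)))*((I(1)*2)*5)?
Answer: 40000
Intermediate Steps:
(-32*n(Y(6)))*((I(1)*2)*5) = (-32*5**2)*(-5*2*5) = (-32*25)*(-10*5) = -800*(-50) = 40000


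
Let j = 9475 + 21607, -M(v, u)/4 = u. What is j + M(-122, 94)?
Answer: 30706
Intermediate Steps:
M(v, u) = -4*u
j = 31082
j + M(-122, 94) = 31082 - 4*94 = 31082 - 376 = 30706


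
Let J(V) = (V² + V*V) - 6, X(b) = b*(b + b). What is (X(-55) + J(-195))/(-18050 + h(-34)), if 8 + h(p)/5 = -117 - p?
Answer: -82094/18505 ≈ -4.4363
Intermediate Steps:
X(b) = 2*b² (X(b) = b*(2*b) = 2*b²)
J(V) = -6 + 2*V² (J(V) = (V² + V²) - 6 = 2*V² - 6 = -6 + 2*V²)
h(p) = -625 - 5*p (h(p) = -40 + 5*(-117 - p) = -40 + (-585 - 5*p) = -625 - 5*p)
(X(-55) + J(-195))/(-18050 + h(-34)) = (2*(-55)² + (-6 + 2*(-195)²))/(-18050 + (-625 - 5*(-34))) = (2*3025 + (-6 + 2*38025))/(-18050 + (-625 + 170)) = (6050 + (-6 + 76050))/(-18050 - 455) = (6050 + 76044)/(-18505) = 82094*(-1/18505) = -82094/18505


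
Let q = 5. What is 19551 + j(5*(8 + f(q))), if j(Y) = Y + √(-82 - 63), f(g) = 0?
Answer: 19591 + I*√145 ≈ 19591.0 + 12.042*I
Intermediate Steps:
j(Y) = Y + I*√145 (j(Y) = Y + √(-145) = Y + I*√145)
19551 + j(5*(8 + f(q))) = 19551 + (5*(8 + 0) + I*√145) = 19551 + (5*8 + I*√145) = 19551 + (40 + I*√145) = 19591 + I*√145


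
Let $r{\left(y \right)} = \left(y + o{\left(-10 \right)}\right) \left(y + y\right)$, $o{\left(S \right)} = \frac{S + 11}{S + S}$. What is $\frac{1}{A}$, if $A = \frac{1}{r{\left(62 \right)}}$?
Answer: $\frac{38409}{5} \approx 7681.8$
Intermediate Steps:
$o{\left(S \right)} = \frac{11 + S}{2 S}$
$r{\left(y \right)} = 2 y \left(- \frac{1}{20} + y\right)$ ($r{\left(y \right)} = \left(y + \frac{11 - 10}{2 \left(-10\right)}\right) \left(y + y\right) = \left(y + \frac{1}{2} \left(- \frac{1}{10}\right) 1\right) 2 y = \left(y - \frac{1}{20}\right) 2 y = \left(- \frac{1}{20} + y\right) 2 y = 2 y \left(- \frac{1}{20} + y\right)$)
$A = \frac{5}{38409}$ ($A = \frac{1}{\frac{1}{10} \cdot 62 \left(-1 + 20 \cdot 62\right)} = \frac{1}{\frac{1}{10} \cdot 62 \left(-1 + 1240\right)} = \frac{1}{\frac{1}{10} \cdot 62 \cdot 1239} = \frac{1}{\frac{38409}{5}} = \frac{5}{38409} \approx 0.00013018$)
$\frac{1}{A} = \frac{1}{\frac{5}{38409}} = \frac{38409}{5}$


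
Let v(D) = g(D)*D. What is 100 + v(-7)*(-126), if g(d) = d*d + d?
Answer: 37144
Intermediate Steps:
g(d) = d + d**2 (g(d) = d**2 + d = d + d**2)
v(D) = D**2*(1 + D) (v(D) = (D*(1 + D))*D = D**2*(1 + D))
100 + v(-7)*(-126) = 100 + ((-7)**2*(1 - 7))*(-126) = 100 + (49*(-6))*(-126) = 100 - 294*(-126) = 100 + 37044 = 37144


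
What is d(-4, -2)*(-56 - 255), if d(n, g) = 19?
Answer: -5909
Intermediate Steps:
d(-4, -2)*(-56 - 255) = 19*(-56 - 255) = 19*(-311) = -5909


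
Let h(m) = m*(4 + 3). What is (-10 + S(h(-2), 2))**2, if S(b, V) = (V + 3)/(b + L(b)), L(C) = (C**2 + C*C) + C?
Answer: 13213225/132496 ≈ 99.725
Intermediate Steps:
h(m) = 7*m (h(m) = m*7 = 7*m)
L(C) = C + 2*C**2 (L(C) = (C**2 + C**2) + C = 2*C**2 + C = C + 2*C**2)
S(b, V) = (3 + V)/(b + b*(1 + 2*b)) (S(b, V) = (V + 3)/(b + b*(1 + 2*b)) = (3 + V)/(b + b*(1 + 2*b)))
(-10 + S(h(-2), 2))**2 = (-10 + (3 + 2)/(2*((7*(-2)))*(1 + 7*(-2))))**2 = (-10 + (1/2)*5/(-14*(1 - 14)))**2 = (-10 + (1/2)*(-1/14)*5/(-13))**2 = (-10 + (1/2)*(-1/14)*(-1/13)*5)**2 = (-10 + 5/364)**2 = (-3635/364)**2 = 13213225/132496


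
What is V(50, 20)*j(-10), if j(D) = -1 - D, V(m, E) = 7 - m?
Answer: -387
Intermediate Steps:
V(50, 20)*j(-10) = (7 - 1*50)*(-1 - 1*(-10)) = (7 - 50)*(-1 + 10) = -43*9 = -387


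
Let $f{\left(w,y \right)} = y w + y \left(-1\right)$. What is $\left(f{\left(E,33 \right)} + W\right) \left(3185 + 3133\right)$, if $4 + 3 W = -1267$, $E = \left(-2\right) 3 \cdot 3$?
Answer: $-6638112$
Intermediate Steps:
$E = -18$ ($E = \left(-6\right) 3 = -18$)
$W = - \frac{1271}{3}$ ($W = - \frac{4}{3} + \frac{1}{3} \left(-1267\right) = - \frac{4}{3} - \frac{1267}{3} = - \frac{1271}{3} \approx -423.67$)
$f{\left(w,y \right)} = - y + w y$ ($f{\left(w,y \right)} = w y - y = - y + w y$)
$\left(f{\left(E,33 \right)} + W\right) \left(3185 + 3133\right) = \left(33 \left(-1 - 18\right) - \frac{1271}{3}\right) \left(3185 + 3133\right) = \left(33 \left(-19\right) - \frac{1271}{3}\right) 6318 = \left(-627 - \frac{1271}{3}\right) 6318 = \left(- \frac{3152}{3}\right) 6318 = -6638112$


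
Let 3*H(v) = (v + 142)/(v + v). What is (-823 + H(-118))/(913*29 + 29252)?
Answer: -48559/3288011 ≈ -0.014768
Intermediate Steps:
H(v) = (142 + v)/(6*v) (H(v) = ((v + 142)/(v + v))/3 = ((142 + v)/((2*v)))/3 = ((142 + v)*(1/(2*v)))/3 = ((142 + v)/(2*v))/3 = (142 + v)/(6*v))
(-823 + H(-118))/(913*29 + 29252) = (-823 + (⅙)*(142 - 118)/(-118))/(913*29 + 29252) = (-823 + (⅙)*(-1/118)*24)/(26477 + 29252) = (-823 - 2/59)/55729 = -48559/59*1/55729 = -48559/3288011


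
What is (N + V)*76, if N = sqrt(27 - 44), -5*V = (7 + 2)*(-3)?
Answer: 2052/5 + 76*I*sqrt(17) ≈ 410.4 + 313.36*I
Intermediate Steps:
V = 27/5 (V = -(7 + 2)*(-3)/5 = -9*(-3)/5 = -1/5*(-27) = 27/5 ≈ 5.4000)
N = I*sqrt(17) (N = sqrt(-17) = I*sqrt(17) ≈ 4.1231*I)
(N + V)*76 = (I*sqrt(17) + 27/5)*76 = (27/5 + I*sqrt(17))*76 = 2052/5 + 76*I*sqrt(17)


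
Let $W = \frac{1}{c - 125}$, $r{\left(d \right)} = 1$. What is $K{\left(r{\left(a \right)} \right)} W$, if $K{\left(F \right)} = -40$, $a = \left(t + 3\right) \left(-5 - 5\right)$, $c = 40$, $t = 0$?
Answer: $\frac{8}{17} \approx 0.47059$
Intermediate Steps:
$a = -30$ ($a = \left(0 + 3\right) \left(-5 - 5\right) = 3 \left(-10\right) = -30$)
$W = - \frac{1}{85}$ ($W = \frac{1}{40 - 125} = \frac{1}{-85} = - \frac{1}{85} \approx -0.011765$)
$K{\left(r{\left(a \right)} \right)} W = \left(-40\right) \left(- \frac{1}{85}\right) = \frac{8}{17}$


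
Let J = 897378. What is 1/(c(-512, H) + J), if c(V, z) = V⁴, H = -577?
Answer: 1/68720374114 ≈ 1.4552e-11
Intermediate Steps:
1/(c(-512, H) + J) = 1/((-512)⁴ + 897378) = 1/(68719476736 + 897378) = 1/68720374114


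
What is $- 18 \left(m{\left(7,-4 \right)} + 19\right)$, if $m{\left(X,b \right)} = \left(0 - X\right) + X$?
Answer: $-342$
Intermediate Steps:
$m{\left(X,b \right)} = 0$ ($m{\left(X,b \right)} = - X + X = 0$)
$- 18 \left(m{\left(7,-4 \right)} + 19\right) = - 18 \left(0 + 19\right) = \left(-18\right) 19 = -342$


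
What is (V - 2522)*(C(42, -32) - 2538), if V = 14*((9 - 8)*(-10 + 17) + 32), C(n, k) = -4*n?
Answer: 5347056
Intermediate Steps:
V = 546 (V = 14*(1*7 + 32) = 14*(7 + 32) = 14*39 = 546)
(V - 2522)*(C(42, -32) - 2538) = (546 - 2522)*(-4*42 - 2538) = -1976*(-168 - 2538) = -1976*(-2706) = 5347056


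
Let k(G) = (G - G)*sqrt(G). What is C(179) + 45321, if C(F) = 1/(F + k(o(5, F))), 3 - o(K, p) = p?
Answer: 8112460/179 ≈ 45321.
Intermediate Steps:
o(K, p) = 3 - p
k(G) = 0 (k(G) = 0*sqrt(G) = 0)
C(F) = 1/F (C(F) = 1/(F + 0) = 1/F)
C(179) + 45321 = 1/179 + 45321 = 8112460/179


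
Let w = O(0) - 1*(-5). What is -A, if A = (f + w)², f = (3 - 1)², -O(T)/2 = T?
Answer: -81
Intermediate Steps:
O(T) = -2*T
f = 4 (f = 2² = 4)
w = 5 (w = -2*0 - 1*(-5) = 0 + 5 = 5)
A = 81 (A = (4 + 5)² = 9² = 81)
-A = -1*81 = -81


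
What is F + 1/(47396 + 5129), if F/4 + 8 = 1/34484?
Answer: -14490115654/452818025 ≈ -32.000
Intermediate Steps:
F = -275871/8621 (F = -32 + 4/34484 = -32 + 4*(1/34484) = -32 + 1/8621 = -275871/8621 ≈ -32.000)
F + 1/(47396 + 5129) = -275871/8621 + 1/(47396 + 5129) = -275871/8621 + 1/52525 = -14490115654/452818025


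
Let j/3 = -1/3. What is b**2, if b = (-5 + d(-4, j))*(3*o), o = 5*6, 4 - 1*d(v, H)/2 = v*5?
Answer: 14976900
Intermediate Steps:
j = -1 (j = 3*(-1/3) = -1)
d(v, H) = 8 - 10*v (d(v, H) = 8 - 2*v*5 = 8 - 10*v)
o = 30
b = 3870 (b = (-5 + (8 - 10*(-4)))*(3*30) = (-5 + (8 + 40))*90 = (-5 + 48)*90 = 43*90 = 3870)
b**2 = 3870**2 = 14976900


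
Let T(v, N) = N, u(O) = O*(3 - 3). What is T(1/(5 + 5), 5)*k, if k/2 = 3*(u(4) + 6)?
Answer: 180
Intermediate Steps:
u(O) = 0 (u(O) = O*0 = 0)
k = 36 (k = 2*(3*(0 + 6)) = 2*(3*6) = 2*18 = 36)
T(1/(5 + 5), 5)*k = 5*36 = 180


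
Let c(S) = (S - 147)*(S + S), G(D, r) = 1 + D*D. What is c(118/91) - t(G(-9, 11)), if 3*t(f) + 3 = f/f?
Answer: -9370810/24843 ≈ -377.20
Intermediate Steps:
G(D, r) = 1 + D²
t(f) = -⅔ (t(f) = -1 + (f/f)/3 = -1 + (⅓)*1 = -1 + ⅓ = -⅔)
c(S) = 2*S*(-147 + S) (c(S) = (-147 + S)*(2*S) = 2*S*(-147 + S))
c(118/91) - t(G(-9, 11)) = 2*(118/91)*(-147 + 118/91) - 1*(-⅔) = 2*(118*(1/91))*(-147 + 118*(1/91)) + ⅔ = 2*(118/91)*(-147 + 118/91) + ⅔ = 2*(118/91)*(-13259/91) + ⅔ = -3129124/8281 + ⅔ = -9370810/24843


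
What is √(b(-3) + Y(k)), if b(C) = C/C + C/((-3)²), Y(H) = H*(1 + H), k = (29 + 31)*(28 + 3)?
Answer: √31153146/3 ≈ 1860.5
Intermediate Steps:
k = 1860 (k = 60*31 = 1860)
b(C) = 1 + C/9
√(b(-3) + Y(k)) = √((1 + (⅑)*(-3)) + 1860*(1 + 1860)) = √((1 - ⅓) + 1860*1861) = √(⅔ + 3461460) = √(10384382/3) = √31153146/3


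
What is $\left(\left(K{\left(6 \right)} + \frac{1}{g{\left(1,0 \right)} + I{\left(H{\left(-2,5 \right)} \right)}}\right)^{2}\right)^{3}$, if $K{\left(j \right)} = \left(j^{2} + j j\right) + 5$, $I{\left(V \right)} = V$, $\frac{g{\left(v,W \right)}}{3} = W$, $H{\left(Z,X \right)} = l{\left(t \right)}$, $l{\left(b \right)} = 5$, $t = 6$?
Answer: $\frac{3307682595151936}{15625} \approx 2.1169 \cdot 10^{11}$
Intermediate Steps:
$H{\left(Z,X \right)} = 5$
$g{\left(v,W \right)} = 3 W$
$K{\left(j \right)} = 5 + 2 j^{2}$ ($K{\left(j \right)} = \left(j^{2} + j^{2}\right) + 5 = 2 j^{2} + 5 = 5 + 2 j^{2}$)
$\left(\left(K{\left(6 \right)} + \frac{1}{g{\left(1,0 \right)} + I{\left(H{\left(-2,5 \right)} \right)}}\right)^{2}\right)^{3} = \left(\left(\left(5 + 2 \cdot 6^{2}\right) + \frac{1}{3 \cdot 0 + 5}\right)^{2}\right)^{3} = \left(\left(\left(5 + 2 \cdot 36\right) + \frac{1}{0 + 5}\right)^{2}\right)^{3} = \left(\left(\left(5 + 72\right) + \frac{1}{5}\right)^{2}\right)^{3} = \left(\left(77 + \frac{1}{5}\right)^{2}\right)^{3} = \left(\left(\frac{386}{5}\right)^{2}\right)^{3} = \left(\frac{148996}{25}\right)^{3} = \frac{3307682595151936}{15625}$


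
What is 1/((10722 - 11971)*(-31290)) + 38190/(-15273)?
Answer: -55278199801/22106937790 ≈ -2.5005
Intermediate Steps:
1/((10722 - 11971)*(-31290)) + 38190/(-15273) = -1/31290/(-1249) + 38190*(-1/15273) = -1/1249*(-1/31290) - 12730/5091 = 1/39081210 - 12730/5091 = -55278199801/22106937790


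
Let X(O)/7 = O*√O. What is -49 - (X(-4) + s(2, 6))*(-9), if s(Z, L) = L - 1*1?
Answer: -4 - 504*I ≈ -4.0 - 504.0*I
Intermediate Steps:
s(Z, L) = -1 + L (s(Z, L) = L - 1 = -1 + L)
X(O) = 7*O^(3/2) (X(O) = 7*(O*√O) = 7*O^(3/2))
-49 - (X(-4) + s(2, 6))*(-9) = -49 - (7*(-4)^(3/2) + (-1 + 6))*(-9) = -49 - (7*(-8*I) + 5)*(-9) = -49 - (-56*I + 5)*(-9) = -49 - (5 - 56*I)*(-9) = -49 + (-5 + 56*I)*(-9) = -49 + (45 - 504*I) = -4 - 504*I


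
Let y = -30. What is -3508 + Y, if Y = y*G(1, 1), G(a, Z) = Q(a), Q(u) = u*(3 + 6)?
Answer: -3778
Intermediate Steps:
Q(u) = 9*u (Q(u) = u*9 = 9*u)
G(a, Z) = 9*a
Y = -270 ≈ -270.00
-3508 + Y = -3508 - 270 = -3778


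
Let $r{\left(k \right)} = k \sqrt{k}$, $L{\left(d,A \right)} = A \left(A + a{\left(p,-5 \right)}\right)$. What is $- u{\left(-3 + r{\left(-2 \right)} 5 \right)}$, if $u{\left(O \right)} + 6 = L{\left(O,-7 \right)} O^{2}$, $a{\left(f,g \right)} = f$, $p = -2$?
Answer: $12039 - 3780 i \sqrt{2} \approx 12039.0 - 5345.7 i$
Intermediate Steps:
$L{\left(d,A \right)} = A \left(-2 + A\right)$ ($L{\left(d,A \right)} = A \left(A - 2\right) = A \left(-2 + A\right)$)
$r{\left(k \right)} = k^{\frac{3}{2}}$
$u{\left(O \right)} = -6 + 63 O^{2}$ ($u{\left(O \right)} = -6 + - 7 \left(-2 - 7\right) O^{2} = -6 + \left(-7\right) \left(-9\right) O^{2} = -6 + 63 O^{2}$)
$- u{\left(-3 + r{\left(-2 \right)} 5 \right)} = - (-6 + 63 \left(-3 + \left(-2\right)^{\frac{3}{2}} \cdot 5\right)^{2}) = - (-6 + 63 \left(-3 + - 2 i \sqrt{2} \cdot 5\right)^{2}) = - (-6 + 63 \left(-3 - 10 i \sqrt{2}\right)^{2}) = 6 - 63 \left(-3 - 10 i \sqrt{2}\right)^{2}$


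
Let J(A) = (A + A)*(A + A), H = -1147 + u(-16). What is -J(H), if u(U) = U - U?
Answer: -5262436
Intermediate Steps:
u(U) = 0
H = -1147 (H = -1147 + 0 = -1147)
J(A) = 4*A² (J(A) = (2*A)*(2*A) = 4*A²)
-J(H) = -4*(-1147)² = -4*1315609 = -1*5262436 = -5262436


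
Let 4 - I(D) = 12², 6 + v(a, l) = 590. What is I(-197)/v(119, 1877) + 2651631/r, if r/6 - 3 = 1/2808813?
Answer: 181232805258673/1230260240 ≈ 1.4731e+5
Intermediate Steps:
v(a, l) = 584 (v(a, l) = -6 + 590 = 584)
I(D) = -140 (I(D) = 4 - 1*12² = 4 - 1*144 = 4 - 144 = -140)
r = 16852880/936271 (r = 18 + 6/2808813 = 18 + 6*(1/2808813) = 18 + 2/936271 = 16852880/936271 ≈ 18.000)
I(-197)/v(119, 1877) + 2651631/r = -140/584 + 2651631/(16852880/936271) = -140*1/584 + 2651631*(936271/16852880) = -35/146 + 2482645208001/16852880 = 181232805258673/1230260240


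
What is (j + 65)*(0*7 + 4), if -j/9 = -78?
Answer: 3068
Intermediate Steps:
j = 702 (j = -9*(-78) = 702)
(j + 65)*(0*7 + 4) = (702 + 65)*(0*7 + 4) = 767*(0 + 4) = 767*4 = 3068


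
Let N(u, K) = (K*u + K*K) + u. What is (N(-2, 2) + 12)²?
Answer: 100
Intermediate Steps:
N(u, K) = u + K² + K*u (N(u, K) = (K*u + K²) + u = (K² + K*u) + u = u + K² + K*u)
(N(-2, 2) + 12)² = ((-2 + 2² + 2*(-2)) + 12)² = ((-2 + 4 - 4) + 12)² = (-2 + 12)² = 10² = 100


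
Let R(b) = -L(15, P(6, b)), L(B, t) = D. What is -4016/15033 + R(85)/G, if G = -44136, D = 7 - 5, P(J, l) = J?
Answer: -29536685/110582748 ≈ -0.26710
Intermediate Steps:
D = 2
L(B, t) = 2
R(b) = -2 (R(b) = -1*2 = -2)
-4016/15033 + R(85)/G = -4016/15033 - 2/(-44136) = -4016*1/15033 - 2*(-1/44136) = -4016/15033 + 1/22068 = -29536685/110582748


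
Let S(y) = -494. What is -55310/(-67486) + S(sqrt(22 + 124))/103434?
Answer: 1421899114/1745086731 ≈ 0.81480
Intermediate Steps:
-55310/(-67486) + S(sqrt(22 + 124))/103434 = -55310/(-67486) - 494/103434 = -55310*(-1/67486) - 494*1/103434 = 27655/33743 - 247/51717 = 1421899114/1745086731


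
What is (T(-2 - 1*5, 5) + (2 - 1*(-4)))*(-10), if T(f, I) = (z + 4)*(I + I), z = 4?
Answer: -860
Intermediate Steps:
T(f, I) = 16*I (T(f, I) = (4 + 4)*(I + I) = 8*(2*I) = 16*I)
(T(-2 - 1*5, 5) + (2 - 1*(-4)))*(-10) = (16*5 + (2 - 1*(-4)))*(-10) = (80 + (2 + 4))*(-10) = (80 + 6)*(-10) = 86*(-10) = -860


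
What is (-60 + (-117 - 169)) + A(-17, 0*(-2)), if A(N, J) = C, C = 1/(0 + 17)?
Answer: -5881/17 ≈ -345.94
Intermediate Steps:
C = 1/17 ≈ 0.058824
A(N, J) = 1/17
(-60 + (-117 - 169)) + A(-17, 0*(-2)) = (-60 + (-117 - 169)) + 1/17 = (-60 - 286) + 1/17 = -346 + 1/17 = -5881/17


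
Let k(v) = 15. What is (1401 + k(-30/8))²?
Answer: 2005056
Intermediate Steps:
(1401 + k(-30/8))² = (1401 + 15)² = 1416² = 2005056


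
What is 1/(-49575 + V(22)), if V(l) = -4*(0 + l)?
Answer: -1/49663 ≈ -2.0136e-5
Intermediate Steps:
V(l) = -4*l
1/(-49575 + V(22)) = 1/(-49575 - 4*22) = 1/(-49575 - 88) = 1/(-49663) = -1/49663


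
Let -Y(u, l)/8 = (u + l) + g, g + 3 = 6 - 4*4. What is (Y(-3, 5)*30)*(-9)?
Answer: -23760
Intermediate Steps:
g = -13 (g = -3 + (6 - 4*4) = -3 + (6 - 16) = -3 - 10 = -13)
Y(u, l) = 104 - 8*l - 8*u (Y(u, l) = -8*((u + l) - 13) = -8*((l + u) - 13) = -8*(-13 + l + u) = 104 - 8*l - 8*u)
(Y(-3, 5)*30)*(-9) = ((104 - 8*5 - 8*(-3))*30)*(-9) = ((104 - 40 + 24)*30)*(-9) = (88*30)*(-9) = 2640*(-9) = -23760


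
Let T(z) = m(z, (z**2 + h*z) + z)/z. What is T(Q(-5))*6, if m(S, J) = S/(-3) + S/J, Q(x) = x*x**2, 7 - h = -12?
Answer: -8748/4375 ≈ -1.9995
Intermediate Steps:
h = 19 (h = 7 - 1*(-12) = 7 + 12 = 19)
Q(x) = x**3
m(S, J) = -S/3 + S/J (m(S, J) = S*(-1/3) + S/J = -S/3 + S/J)
T(z) = (-z/3 + z/(z**2 + 20*z))/z (T(z) = (-z/3 + z/((z**2 + 19*z) + z))/z = (-z/3 + z/(z**2 + 20*z))/z)
T(Q(-5))*6 = ((3 - 1*(-5)**3*(20 + (-5)**3))/(3*((-5)**3)*(20 + (-5)**3)))*6 = ((1/3)*(3 - 1*(-125)*(20 - 125))/(-125*(20 - 125)))*6 = ((1/3)*(-1/125)*(3 - 1*(-125)*(-105))/(-105))*6 = ((1/3)*(-1/125)*(-1/105)*(3 - 13125))*6 = ((1/3)*(-1/125)*(-1/105)*(-13122))*6 = -1458/4375*6 = -8748/4375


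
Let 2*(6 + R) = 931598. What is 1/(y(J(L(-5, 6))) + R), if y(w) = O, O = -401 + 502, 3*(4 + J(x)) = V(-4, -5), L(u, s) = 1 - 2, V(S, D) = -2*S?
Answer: 1/465894 ≈ 2.1464e-6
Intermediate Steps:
L(u, s) = -1
R = 465793 (R = -6 + (½)*931598 = -6 + 465799 = 465793)
J(x) = -4/3 (J(x) = -4 + (-2*(-4))/3 = -4 + (⅓)*8 = -4 + 8/3 = -4/3)
O = 101
y(w) = 101
1/(y(J(L(-5, 6))) + R) = 1/(101 + 465793) = 1/465894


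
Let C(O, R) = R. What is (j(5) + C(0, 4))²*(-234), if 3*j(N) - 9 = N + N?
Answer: -24986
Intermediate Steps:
j(N) = 3 + 2*N/3 (j(N) = 3 + (N + N)/3 = 3 + (2*N)/3 = 3 + 2*N/3)
(j(5) + C(0, 4))²*(-234) = ((3 + (⅔)*5) + 4)²*(-234) = ((3 + 10/3) + 4)²*(-234) = (19/3 + 4)²*(-234) = (31/3)²*(-234) = (961/9)*(-234) = -24986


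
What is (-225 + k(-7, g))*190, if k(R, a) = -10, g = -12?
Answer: -44650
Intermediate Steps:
(-225 + k(-7, g))*190 = (-225 - 10)*190 = -235*190 = -44650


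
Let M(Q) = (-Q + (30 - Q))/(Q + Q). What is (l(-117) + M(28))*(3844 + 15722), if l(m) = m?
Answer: -32176287/14 ≈ -2.2983e+6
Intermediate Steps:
M(Q) = (30 - 2*Q)/(2*Q) (M(Q) = (30 - 2*Q)/((2*Q)) = (30 - 2*Q)*(1/(2*Q)) = (30 - 2*Q)/(2*Q))
(l(-117) + M(28))*(3844 + 15722) = (-117 + (15 - 1*28)/28)*(3844 + 15722) = (-117 + (15 - 28)/28)*19566 = (-117 + (1/28)*(-13))*19566 = (-117 - 13/28)*19566 = -3289/28*19566 = -32176287/14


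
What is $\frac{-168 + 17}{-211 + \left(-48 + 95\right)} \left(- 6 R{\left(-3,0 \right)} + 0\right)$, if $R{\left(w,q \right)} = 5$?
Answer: $- \frac{2265}{82} \approx -27.622$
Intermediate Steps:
$\frac{-168 + 17}{-211 + \left(-48 + 95\right)} \left(- 6 R{\left(-3,0 \right)} + 0\right) = \frac{-168 + 17}{-211 + \left(-48 + 95\right)} \left(\left(-6\right) 5 + 0\right) = - \frac{151}{-211 + 47} \left(-30 + 0\right) = - \frac{151}{-164} \left(-30\right) = \left(-151\right) \left(- \frac{1}{164}\right) \left(-30\right) = \frac{151}{164} \left(-30\right) = - \frac{2265}{82}$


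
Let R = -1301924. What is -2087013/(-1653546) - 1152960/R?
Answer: 385300392431/179399268542 ≈ 2.1477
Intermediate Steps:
-2087013/(-1653546) - 1152960/R = -2087013/(-1653546) - 1152960/(-1301924) = -2087013*(-1/1653546) - 1152960*(-1/1301924) = 695671/551182 + 288240/325481 = 385300392431/179399268542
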